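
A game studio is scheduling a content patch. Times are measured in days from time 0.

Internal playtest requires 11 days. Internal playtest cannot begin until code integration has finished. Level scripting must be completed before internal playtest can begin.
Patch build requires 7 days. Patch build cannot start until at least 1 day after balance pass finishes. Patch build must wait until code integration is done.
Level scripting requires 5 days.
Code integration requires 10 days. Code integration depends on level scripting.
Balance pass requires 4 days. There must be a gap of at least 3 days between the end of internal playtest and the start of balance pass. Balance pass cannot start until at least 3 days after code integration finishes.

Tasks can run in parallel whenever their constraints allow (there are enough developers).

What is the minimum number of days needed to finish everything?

41

Level scripting has no prerequisites, so it starts at day 0 and finishes at day 5.
After level scripting (finishes day 5), code integration can start at day 5 and finishes at day 15.
Internal playtest cannot start until code integration (finishes day 15); level scripting (finishes day 5). The controlling bound is day 15, so internal playtest finishes at 15 + 11 = day 26.
Balance pass needs all of internal playtest (finishes day 26, plus 3-day gap → day 29); code integration (finishes day 15, plus 3-day gap → day 18). That puts its earliest start at day 29; it finishes at 29 + 4 = day 33.
For patch build: balance pass (finishes day 33, plus 1-day gap → day 34); code integration (finishes day 15). Taking the maximum gives a start of day 34, and it finishes at 34 + 7 = day 41.
All tasks are finished once the last one completes. Finish times: Level scripting at 5, Code integration at 15, Internal playtest at 26, Balance pass at 33, Patch build at 41. The latest is day 41.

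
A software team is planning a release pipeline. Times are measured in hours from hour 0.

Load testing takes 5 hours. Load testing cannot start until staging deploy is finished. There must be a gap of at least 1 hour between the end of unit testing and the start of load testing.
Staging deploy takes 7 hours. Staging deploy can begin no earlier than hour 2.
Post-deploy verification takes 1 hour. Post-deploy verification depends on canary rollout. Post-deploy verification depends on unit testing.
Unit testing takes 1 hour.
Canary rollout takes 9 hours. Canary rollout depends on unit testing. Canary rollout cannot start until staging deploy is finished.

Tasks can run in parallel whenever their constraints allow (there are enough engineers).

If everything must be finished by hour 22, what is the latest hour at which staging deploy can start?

Post-deploy verification has no dependents, so it just needs to finish by hour 22. Starting by 22 − 1 = hour 21 achieves that.
Canary rollout feeds into post-deploy verification (must start by hour 21); so canary rollout must finish by hour 21 and therefore start by hour 12.
To finish by hour 22, load testing (duration 5) must start no later than hour 17.
Staging deploy has several dependents: canary rollout (must start by hour 12); load testing (must start by hour 17). The earliest of those limits is hour 12, so staging deploy must start by 12 − 7 = hour 5.

5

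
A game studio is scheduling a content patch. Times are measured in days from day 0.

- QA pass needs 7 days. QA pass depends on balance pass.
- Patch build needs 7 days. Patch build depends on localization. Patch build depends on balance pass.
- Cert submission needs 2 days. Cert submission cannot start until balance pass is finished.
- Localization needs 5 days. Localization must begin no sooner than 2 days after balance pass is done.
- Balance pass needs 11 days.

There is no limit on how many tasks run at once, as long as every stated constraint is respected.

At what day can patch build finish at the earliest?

Balance pass can start immediately at day 0; it finishes at day 11.
After balance pass (finishes day 11, plus 2-day gap → day 13), localization can start at day 13 and finishes at day 18.
For patch build: localization (finishes day 18); balance pass (finishes day 11). Taking the maximum gives a start of day 18, and it finishes at 18 + 7 = day 25.

25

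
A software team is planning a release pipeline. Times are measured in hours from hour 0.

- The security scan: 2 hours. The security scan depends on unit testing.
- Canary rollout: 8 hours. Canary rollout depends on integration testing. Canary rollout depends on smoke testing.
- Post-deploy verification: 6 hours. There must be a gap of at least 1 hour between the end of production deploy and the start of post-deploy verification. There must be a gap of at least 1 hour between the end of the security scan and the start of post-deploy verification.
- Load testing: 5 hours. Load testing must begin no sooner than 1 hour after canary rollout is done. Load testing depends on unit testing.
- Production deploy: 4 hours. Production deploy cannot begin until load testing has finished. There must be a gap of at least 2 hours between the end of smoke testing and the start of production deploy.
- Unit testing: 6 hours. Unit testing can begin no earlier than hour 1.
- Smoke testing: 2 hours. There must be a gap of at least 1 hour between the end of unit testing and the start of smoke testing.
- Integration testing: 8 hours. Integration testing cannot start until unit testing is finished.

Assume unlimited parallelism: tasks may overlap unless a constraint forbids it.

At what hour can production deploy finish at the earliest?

Unit testing waits on its own release at hour 1, so it starts at hour 1 and finishes at 1 + 6 = hour 7.
Smoke testing cannot begin until unit testing (finishes hour 7, plus 1-hour gap → hour 8). It runs from hour 8 to 8 + 2 = hour 10.
Integration testing cannot begin until unit testing (finishes hour 7). It runs from hour 7 to 7 + 8 = hour 15.
Canary rollout has to wait for integration testing (finishes hour 15); smoke testing (finishes hour 10). The latest of these is hour 15, so canary rollout runs hour 15 to 15 + 8 = hour 23.
Load testing cannot start until canary rollout (finishes hour 23, plus 1-hour gap → hour 24); unit testing (finishes hour 7). The controlling bound is hour 24, so load testing finishes at 24 + 5 = hour 29.
Production deploy has to wait for load testing (finishes hour 29); smoke testing (finishes hour 10, plus 2-hour gap → hour 12). The latest of these is hour 29, so production deploy runs hour 29 to 29 + 4 = hour 33.

33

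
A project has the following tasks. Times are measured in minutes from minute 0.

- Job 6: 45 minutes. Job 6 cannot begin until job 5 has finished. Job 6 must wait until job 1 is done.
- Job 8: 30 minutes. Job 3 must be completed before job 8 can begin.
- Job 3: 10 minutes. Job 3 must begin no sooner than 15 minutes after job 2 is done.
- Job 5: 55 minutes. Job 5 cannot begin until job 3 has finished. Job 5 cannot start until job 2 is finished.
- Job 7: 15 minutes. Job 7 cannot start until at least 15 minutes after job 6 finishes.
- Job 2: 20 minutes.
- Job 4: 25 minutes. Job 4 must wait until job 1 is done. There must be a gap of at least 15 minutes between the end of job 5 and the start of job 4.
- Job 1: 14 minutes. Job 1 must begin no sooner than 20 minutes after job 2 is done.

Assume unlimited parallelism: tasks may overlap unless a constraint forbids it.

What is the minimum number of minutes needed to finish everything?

Nothing blocks job 2, so it runs from minute 0 to minute 20.
Job 3 cannot begin until job 2 (finishes minute 20, plus 15-minute gap → minute 35). It runs from minute 35 to 35 + 10 = minute 45.
Job 8 waits on job 3 (finishes minute 45), so it starts at minute 45 and finishes at 45 + 30 = minute 75.
For job 5: job 3 (finishes minute 45); job 2 (finishes minute 20). Taking the maximum gives a start of minute 45, and it finishes at 45 + 55 = minute 100.
After job 2 (finishes minute 20, plus 20-minute gap → minute 40), job 1 can start at minute 40 and finishes at minute 54.
Job 6 cannot start until job 5 (finishes minute 100); job 1 (finishes minute 54). The controlling bound is minute 100, so job 6 finishes at 100 + 45 = minute 145.
After job 6 (finishes minute 145, plus 15-minute gap → minute 160), job 7 can start at minute 160 and finishes at minute 175.
For job 4: job 1 (finishes minute 54); job 5 (finishes minute 100, plus 15-minute gap → minute 115). Taking the maximum gives a start of minute 115, and it finishes at 115 + 25 = minute 140.
All tasks are finished once the last one completes. Finish times: Job 1 at 54, Job 2 at 20, Job 3 at 45, Job 4 at 140, Job 5 at 100, Job 6 at 145, Job 7 at 175, Job 8 at 75. The latest is minute 175.

175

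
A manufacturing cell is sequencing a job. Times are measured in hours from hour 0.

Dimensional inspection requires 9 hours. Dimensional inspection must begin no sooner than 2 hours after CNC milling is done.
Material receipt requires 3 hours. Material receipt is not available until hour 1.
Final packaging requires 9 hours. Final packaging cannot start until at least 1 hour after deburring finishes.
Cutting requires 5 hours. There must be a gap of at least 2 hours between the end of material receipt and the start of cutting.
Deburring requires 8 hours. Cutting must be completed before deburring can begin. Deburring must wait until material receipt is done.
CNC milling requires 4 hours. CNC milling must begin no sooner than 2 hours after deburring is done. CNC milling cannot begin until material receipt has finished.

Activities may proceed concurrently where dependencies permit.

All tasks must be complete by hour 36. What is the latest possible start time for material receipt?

Nothing follows dimensional inspection; the deadline of hour 36 is its only limit. It must start by 36 − 9 = hour 27.
CNC milling must finish before dimensional inspection (must start by hour 27, minus 2-hour gap → hour 25). With a 4-hour duration, CNC milling must start by 25 − 4 = hour 21.
Final packaging must finish by hour 36; it takes 9 hours, so it must start by 36 − 9 = hour 27.
Deburring must finish in time for CNC milling (must start by hour 21, minus 2-hour gap → hour 19); final packaging (must start by hour 27, minus 1-hour gap → hour 26). The tightest is hour 19, so deburring must start by 19 − 8 = hour 11.
Since deburring (must start by hour 11) depends on it, cutting must finish by hour 11. Backing off its 5-hour duration gives a latest start of hour 6.
Material receipt feeds cutting (must start by hour 6, minus 2-hour gap → hour 4); deburring (must start by hour 11); CNC milling (must start by hour 21). Taking the minimum, material receipt must finish by hour 4 and start by 4 − 3 = hour 1.

1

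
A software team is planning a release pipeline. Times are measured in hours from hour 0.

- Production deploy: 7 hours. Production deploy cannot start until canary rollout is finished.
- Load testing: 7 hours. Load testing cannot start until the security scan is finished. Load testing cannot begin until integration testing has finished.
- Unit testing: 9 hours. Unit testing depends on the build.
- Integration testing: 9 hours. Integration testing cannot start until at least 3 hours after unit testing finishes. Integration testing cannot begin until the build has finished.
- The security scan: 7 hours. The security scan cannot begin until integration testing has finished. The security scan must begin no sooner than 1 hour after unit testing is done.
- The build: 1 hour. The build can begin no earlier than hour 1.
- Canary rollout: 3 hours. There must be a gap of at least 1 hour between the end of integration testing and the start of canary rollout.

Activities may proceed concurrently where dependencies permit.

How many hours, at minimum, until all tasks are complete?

After its own release at hour 1, the build can start at hour 1 and finishes at hour 2.
Unit testing cannot begin until the build (finishes hour 2). It runs from hour 2 to 2 + 9 = hour 11.
For integration testing: unit testing (finishes hour 11, plus 3-hour gap → hour 14); the build (finishes hour 2). Taking the maximum gives a start of hour 14, and it finishes at 14 + 9 = hour 23.
Canary rollout waits on integration testing (finishes hour 23, plus 1-hour gap → hour 24), so it starts at hour 24 and finishes at 24 + 3 = hour 27.
Production deploy cannot begin until canary rollout (finishes hour 27). It runs from hour 27 to 27 + 7 = hour 34.
For the security scan: integration testing (finishes hour 23); unit testing (finishes hour 11, plus 1-hour gap → hour 12). Taking the maximum gives a start of hour 23, and it finishes at 23 + 7 = hour 30.
Load testing has to wait for the security scan (finishes hour 30); integration testing (finishes hour 23). The latest of these is hour 30, so load testing runs hour 30 to 30 + 7 = hour 37.
All tasks are finished once the last one completes. Finish times: The build at 2, Unit testing at 11, Integration testing at 23, The security scan at 30, Canary rollout at 27, Load testing at 37, Production deploy at 34. The latest is hour 37.

37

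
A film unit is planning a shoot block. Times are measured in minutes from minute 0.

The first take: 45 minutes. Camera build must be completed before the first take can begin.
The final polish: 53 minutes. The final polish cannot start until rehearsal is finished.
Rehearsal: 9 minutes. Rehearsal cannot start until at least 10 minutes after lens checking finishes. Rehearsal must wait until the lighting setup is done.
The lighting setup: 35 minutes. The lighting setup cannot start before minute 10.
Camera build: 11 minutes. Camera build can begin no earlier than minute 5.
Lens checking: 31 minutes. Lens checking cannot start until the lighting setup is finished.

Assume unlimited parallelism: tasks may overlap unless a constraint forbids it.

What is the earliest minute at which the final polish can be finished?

148

The lighting setup cannot begin until its own release at minute 10. It runs from minute 10 to 10 + 35 = minute 45.
Lens checking cannot begin until the lighting setup (finishes minute 45). It runs from minute 45 to 45 + 31 = minute 76.
For rehearsal: lens checking (finishes minute 76, plus 10-minute gap → minute 86); the lighting setup (finishes minute 45). Taking the maximum gives a start of minute 86, and it finishes at 86 + 9 = minute 95.
The final polish waits on rehearsal (finishes minute 95), so it starts at minute 95 and finishes at 95 + 53 = minute 148.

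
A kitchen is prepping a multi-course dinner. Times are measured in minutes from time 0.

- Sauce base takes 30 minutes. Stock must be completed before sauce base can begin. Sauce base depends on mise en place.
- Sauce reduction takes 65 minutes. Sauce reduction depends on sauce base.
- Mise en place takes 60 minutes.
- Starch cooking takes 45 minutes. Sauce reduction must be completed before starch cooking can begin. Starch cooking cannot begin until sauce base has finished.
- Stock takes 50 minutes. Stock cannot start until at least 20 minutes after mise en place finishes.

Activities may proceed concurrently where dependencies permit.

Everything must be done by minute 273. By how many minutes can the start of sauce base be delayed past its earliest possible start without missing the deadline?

Mise en place can start immediately at minute 0; it finishes at minute 60.
Stock waits on mise en place (finishes minute 60, plus 20-minute gap → minute 80), so it starts at minute 80 and finishes at 80 + 50 = minute 130.
For sauce base: stock (finishes minute 130); mise en place (finishes minute 60). Taking the maximum gives a start of minute 130, and it finishes at 130 + 30 = minute 160.

Working backward from the deadline:
Nothing follows starch cooking; the deadline of minute 273 is its only limit. It must start by 273 − 45 = minute 228.
Sauce reduction must finish before starch cooking (must start by minute 228). With a 65-minute duration, sauce reduction must start by 228 − 65 = minute 163.
Sauce base has several dependents: sauce reduction (must start by minute 163); starch cooking (must start by minute 228). The earliest of those limits is minute 163, so sauce base must start by 163 − 30 = minute 133.
So sauce base can start as early as minute 130 and as late as minute 133, giving 133 − 130 = 3 minutes of slack.

3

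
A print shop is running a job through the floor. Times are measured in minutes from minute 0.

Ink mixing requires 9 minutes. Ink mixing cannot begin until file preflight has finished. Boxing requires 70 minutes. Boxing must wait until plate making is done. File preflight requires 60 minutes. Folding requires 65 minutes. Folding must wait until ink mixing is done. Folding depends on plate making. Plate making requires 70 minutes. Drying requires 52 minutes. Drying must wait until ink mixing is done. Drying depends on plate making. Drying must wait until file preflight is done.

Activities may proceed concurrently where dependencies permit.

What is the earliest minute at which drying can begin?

70

Nothing blocks plate making, so it runs from minute 0 to minute 70.
File preflight can start immediately at minute 0; it finishes at minute 60.
After file preflight (finishes minute 60), ink mixing can start at minute 60 and finishes at minute 69.
Drying waits on ink mixing (finishes minute 69); plate making (finishes minute 70); file preflight (finishes minute 60). The latest of these is minute 70, which is the earliest drying can start.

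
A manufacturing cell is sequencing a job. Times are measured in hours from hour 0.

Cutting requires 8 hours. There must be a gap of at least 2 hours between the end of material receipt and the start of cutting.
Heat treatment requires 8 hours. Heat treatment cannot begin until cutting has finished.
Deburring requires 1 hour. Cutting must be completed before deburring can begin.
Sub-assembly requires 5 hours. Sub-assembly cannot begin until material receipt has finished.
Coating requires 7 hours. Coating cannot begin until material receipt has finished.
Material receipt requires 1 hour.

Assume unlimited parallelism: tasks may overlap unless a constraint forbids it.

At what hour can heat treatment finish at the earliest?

19

Material receipt can start immediately at hour 0; it finishes at hour 1.
Cutting cannot begin until material receipt (finishes hour 1, plus 2-hour gap → hour 3). It runs from hour 3 to 3 + 8 = hour 11.
Heat treatment cannot begin until cutting (finishes hour 11). It runs from hour 11 to 11 + 8 = hour 19.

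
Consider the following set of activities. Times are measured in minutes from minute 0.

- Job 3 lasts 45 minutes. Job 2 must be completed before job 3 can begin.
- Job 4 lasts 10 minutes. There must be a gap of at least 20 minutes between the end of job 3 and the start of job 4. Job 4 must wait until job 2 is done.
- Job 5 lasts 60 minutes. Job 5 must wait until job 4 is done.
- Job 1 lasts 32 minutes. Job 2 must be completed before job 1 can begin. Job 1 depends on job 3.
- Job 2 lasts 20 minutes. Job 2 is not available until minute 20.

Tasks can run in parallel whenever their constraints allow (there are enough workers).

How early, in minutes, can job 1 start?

85

Job 2 cannot begin until its own release at minute 20. It runs from minute 20 to 20 + 20 = minute 40.
Job 3 waits on job 2 (finishes minute 40), so it starts at minute 40 and finishes at 40 + 45 = minute 85.
Job 1 waits on job 2 (finishes minute 40); job 3 (finishes minute 85). The latest of these is minute 85, which is the earliest job 1 can start.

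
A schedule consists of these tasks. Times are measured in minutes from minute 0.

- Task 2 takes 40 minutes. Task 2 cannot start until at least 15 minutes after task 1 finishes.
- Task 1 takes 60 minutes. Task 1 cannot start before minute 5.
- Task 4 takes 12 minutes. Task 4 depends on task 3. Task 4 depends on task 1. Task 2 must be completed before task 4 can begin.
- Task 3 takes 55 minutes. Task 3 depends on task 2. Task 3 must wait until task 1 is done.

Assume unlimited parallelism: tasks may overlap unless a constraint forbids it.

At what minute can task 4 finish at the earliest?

187

Task 1 waits on its own release at minute 5, so it starts at minute 5 and finishes at 5 + 60 = minute 65.
Task 2 cannot begin until task 1 (finishes minute 65, plus 15-minute gap → minute 80). It runs from minute 80 to 80 + 40 = minute 120.
For task 3: task 2 (finishes minute 120); task 1 (finishes minute 65). Taking the maximum gives a start of minute 120, and it finishes at 120 + 55 = minute 175.
For task 4: task 3 (finishes minute 175); task 1 (finishes minute 65); task 2 (finishes minute 120). Taking the maximum gives a start of minute 175, and it finishes at 175 + 12 = minute 187.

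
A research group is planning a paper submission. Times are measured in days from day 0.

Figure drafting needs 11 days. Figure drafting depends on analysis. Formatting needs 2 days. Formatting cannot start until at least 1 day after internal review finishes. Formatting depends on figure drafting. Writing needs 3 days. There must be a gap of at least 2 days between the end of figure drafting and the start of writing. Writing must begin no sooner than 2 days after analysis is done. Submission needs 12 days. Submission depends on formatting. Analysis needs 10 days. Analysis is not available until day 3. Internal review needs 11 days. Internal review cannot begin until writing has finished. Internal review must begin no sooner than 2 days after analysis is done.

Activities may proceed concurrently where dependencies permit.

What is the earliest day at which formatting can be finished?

43

Analysis waits on its own release at day 3, so it starts at day 3 and finishes at 3 + 10 = day 13.
After analysis (finishes day 13), figure drafting can start at day 13 and finishes at day 24.
Writing has to wait for figure drafting (finishes day 24, plus 2-day gap → day 26); analysis (finishes day 13, plus 2-day gap → day 15). The latest of these is day 26, so writing runs day 26 to 26 + 3 = day 29.
Internal review needs all of writing (finishes day 29); analysis (finishes day 13, plus 2-day gap → day 15). That puts its earliest start at day 29; it finishes at 29 + 11 = day 40.
Formatting needs all of internal review (finishes day 40, plus 1-day gap → day 41); figure drafting (finishes day 24). That puts its earliest start at day 41; it finishes at 41 + 2 = day 43.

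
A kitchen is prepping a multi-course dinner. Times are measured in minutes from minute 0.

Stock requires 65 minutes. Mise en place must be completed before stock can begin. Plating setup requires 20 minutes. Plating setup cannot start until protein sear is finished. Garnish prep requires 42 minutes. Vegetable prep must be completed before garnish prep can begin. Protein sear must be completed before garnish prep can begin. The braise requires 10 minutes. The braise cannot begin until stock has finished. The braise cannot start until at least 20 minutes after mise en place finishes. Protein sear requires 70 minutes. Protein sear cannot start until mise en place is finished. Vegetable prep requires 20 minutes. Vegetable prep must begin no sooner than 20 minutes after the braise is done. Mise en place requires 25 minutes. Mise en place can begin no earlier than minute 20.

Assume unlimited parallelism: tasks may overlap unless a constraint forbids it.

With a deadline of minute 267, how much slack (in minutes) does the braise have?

Mise en place cannot begin until its own release at minute 20. It runs from minute 20 to 20 + 25 = minute 45.
Stock waits on mise en place (finishes minute 45), so it starts at minute 45 and finishes at 45 + 65 = minute 110.
The braise cannot start until stock (finishes minute 110); mise en place (finishes minute 45, plus 20-minute gap → minute 65). The controlling bound is minute 110, so the braise finishes at 110 + 10 = minute 120.

Working backward from the deadline:
To finish by minute 267, garnish prep (duration 42) must start no later than minute 225.
Vegetable prep must finish before garnish prep (must start by minute 225). With a 20-minute duration, vegetable prep must start by 225 − 20 = minute 205.
The braise feeds into vegetable prep (must start by minute 205, minus 20-minute gap → minute 185); so the braise must finish by minute 185 and therefore start by minute 175.
So the braise can start as early as minute 110 and as late as minute 175, giving 175 − 110 = 65 minutes of slack.

65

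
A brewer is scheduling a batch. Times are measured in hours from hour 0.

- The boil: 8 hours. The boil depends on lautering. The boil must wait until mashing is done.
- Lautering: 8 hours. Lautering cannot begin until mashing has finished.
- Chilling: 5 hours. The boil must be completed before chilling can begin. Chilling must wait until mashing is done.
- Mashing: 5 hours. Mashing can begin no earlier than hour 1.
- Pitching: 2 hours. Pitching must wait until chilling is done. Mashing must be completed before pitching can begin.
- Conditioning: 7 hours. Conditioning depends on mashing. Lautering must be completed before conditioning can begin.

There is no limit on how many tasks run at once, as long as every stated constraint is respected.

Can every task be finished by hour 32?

Yes

Mashing waits on its own release at hour 1, so it starts at hour 1 and finishes at 1 + 5 = hour 6.
Lautering waits on mashing (finishes hour 6), so it starts at hour 6 and finishes at 6 + 8 = hour 14.
Conditioning has to wait for mashing (finishes hour 6); lautering (finishes hour 14). The latest of these is hour 14, so conditioning runs hour 14 to 14 + 7 = hour 21.
The boil has to wait for lautering (finishes hour 14); mashing (finishes hour 6). The latest of these is hour 14, so the boil runs hour 14 to 14 + 8 = hour 22.
Chilling has to wait for the boil (finishes hour 22); mashing (finishes hour 6). The latest of these is hour 22, so chilling runs hour 22 to 22 + 5 = hour 27.
For pitching: chilling (finishes hour 27); mashing (finishes hour 6). Taking the maximum gives a start of hour 27, and it finishes at 27 + 2 = hour 29.
Every task is finished by hour 29, which is no later than the deadline of 32, so the schedule is feasible.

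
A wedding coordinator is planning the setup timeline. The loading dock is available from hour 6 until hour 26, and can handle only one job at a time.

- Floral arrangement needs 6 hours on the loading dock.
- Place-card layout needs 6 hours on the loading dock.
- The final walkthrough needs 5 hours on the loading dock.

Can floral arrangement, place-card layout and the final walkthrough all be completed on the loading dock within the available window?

Yes

The loading dock window is 26 − 6 = 20 hours.
Running back to back, the jobs need 6 + 6 + 5 = 17 hours on the loading dock.
Since 17 ≤ 20, they fit within the window.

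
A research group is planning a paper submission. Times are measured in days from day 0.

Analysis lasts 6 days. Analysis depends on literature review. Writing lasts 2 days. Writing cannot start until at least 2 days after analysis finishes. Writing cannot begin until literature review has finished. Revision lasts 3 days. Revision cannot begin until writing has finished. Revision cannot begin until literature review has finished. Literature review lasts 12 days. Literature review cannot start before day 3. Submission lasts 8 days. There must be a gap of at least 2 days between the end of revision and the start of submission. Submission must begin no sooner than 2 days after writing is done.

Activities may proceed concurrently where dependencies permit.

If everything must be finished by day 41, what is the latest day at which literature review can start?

To finish by day 41, submission (duration 8) must start no later than day 33.
Revision has to be done before submission (must start by day 33, minus 2-day gap → day 31). That means finishing by day 31, i.e. starting by 31 − 3 = day 28.
For writing: revision (must start by day 28); submission (must start by day 33, minus 2-day gap → day 31). The most restrictive is day 28; with a 2-day duration, writing must start by day 26.
Analysis has to be done before writing (must start by day 26, minus 2-day gap → day 24). That means finishing by day 24, i.e. starting by 24 − 6 = day 18.
Literature review has several dependents: analysis (must start by day 18); writing (must start by day 26); revision (must start by day 28). The earliest of those limits is day 18, so literature review must start by 18 − 12 = day 6.

6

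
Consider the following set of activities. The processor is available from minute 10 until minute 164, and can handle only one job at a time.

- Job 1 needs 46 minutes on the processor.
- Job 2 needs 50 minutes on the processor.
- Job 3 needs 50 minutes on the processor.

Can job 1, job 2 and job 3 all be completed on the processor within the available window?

Yes

The processor window is 164 − 10 = 154 minutes.
Running back to back, the jobs need 46 + 50 + 50 = 146 minutes on the processor.
Since 146 ≤ 154, they fit within the window.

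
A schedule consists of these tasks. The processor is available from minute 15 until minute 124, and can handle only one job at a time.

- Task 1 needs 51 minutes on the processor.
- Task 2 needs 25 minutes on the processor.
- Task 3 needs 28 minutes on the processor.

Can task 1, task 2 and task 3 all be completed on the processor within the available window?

Yes

The processor window is 124 − 15 = 109 minutes.
Running back to back, the jobs need 51 + 25 + 28 = 104 minutes on the processor.
Since 104 ≤ 109, they fit within the window.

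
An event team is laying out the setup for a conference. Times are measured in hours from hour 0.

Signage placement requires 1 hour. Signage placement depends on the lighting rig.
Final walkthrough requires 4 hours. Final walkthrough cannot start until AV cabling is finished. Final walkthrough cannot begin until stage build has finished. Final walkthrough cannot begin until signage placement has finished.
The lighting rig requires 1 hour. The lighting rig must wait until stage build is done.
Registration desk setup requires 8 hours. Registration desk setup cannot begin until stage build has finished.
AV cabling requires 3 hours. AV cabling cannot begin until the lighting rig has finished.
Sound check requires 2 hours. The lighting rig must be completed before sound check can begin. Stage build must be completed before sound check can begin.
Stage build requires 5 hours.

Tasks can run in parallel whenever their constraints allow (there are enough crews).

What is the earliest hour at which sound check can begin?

6

Nothing blocks stage build, so it runs from hour 0 to hour 5.
The lighting rig waits on stage build (finishes hour 5), so it starts at hour 5 and finishes at 5 + 1 = hour 6.
Sound check waits on the lighting rig (finishes hour 6); stage build (finishes hour 5). The latest of these is hour 6, which is the earliest sound check can start.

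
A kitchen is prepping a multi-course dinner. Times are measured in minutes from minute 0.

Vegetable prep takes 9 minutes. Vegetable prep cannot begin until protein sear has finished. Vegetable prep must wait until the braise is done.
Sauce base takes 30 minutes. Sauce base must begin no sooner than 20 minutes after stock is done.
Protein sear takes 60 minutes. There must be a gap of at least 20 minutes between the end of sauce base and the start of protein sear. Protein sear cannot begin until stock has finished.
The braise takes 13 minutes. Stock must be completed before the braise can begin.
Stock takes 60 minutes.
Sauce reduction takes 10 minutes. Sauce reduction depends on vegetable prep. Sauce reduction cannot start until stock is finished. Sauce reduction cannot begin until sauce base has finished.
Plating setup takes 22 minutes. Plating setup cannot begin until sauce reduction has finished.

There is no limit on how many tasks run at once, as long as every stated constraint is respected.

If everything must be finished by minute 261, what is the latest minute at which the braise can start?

207

Nothing follows plating setup; the deadline of minute 261 is its only limit. It must start by 261 − 22 = minute 239.
Sauce reduction must finish before plating setup (must start by minute 239). With a 10-minute duration, sauce reduction must start by 239 − 10 = minute 229.
Vegetable prep feeds into sauce reduction (must start by minute 229); so vegetable prep must finish by minute 229 and therefore start by minute 220.
The braise has to be done before vegetable prep (must start by minute 220). That means finishing by minute 220, i.e. starting by 220 − 13 = minute 207.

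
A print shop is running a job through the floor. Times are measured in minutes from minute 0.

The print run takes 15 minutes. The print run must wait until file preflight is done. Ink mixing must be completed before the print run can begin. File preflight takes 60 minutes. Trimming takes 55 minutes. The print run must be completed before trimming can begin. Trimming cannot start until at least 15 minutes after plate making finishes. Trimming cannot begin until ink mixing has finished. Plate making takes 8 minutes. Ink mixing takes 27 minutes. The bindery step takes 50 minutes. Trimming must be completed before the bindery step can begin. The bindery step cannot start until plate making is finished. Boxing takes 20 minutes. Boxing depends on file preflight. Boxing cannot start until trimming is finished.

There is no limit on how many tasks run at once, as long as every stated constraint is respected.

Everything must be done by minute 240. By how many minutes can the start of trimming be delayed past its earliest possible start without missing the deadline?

Ink mixing can start immediately at minute 0; it finishes at minute 27.
Plate making has no prerequisites, so it starts at minute 0 and finishes at minute 8.
Nothing blocks file preflight, so it runs from minute 0 to minute 60.
The print run cannot start until file preflight (finishes minute 60); ink mixing (finishes minute 27). The controlling bound is minute 60, so the print run finishes at 60 + 15 = minute 75.
For trimming: the print run (finishes minute 75); plate making (finishes minute 8, plus 15-minute gap → minute 23); ink mixing (finishes minute 27). Taking the maximum gives a start of minute 75, and it finishes at 75 + 55 = minute 130.

Working backward from the deadline:
Nothing follows the bindery step; the deadline of minute 240 is its only limit. It must start by 240 − 50 = minute 190.
Boxing has no dependents, so it just needs to finish by minute 240. Starting by 240 − 20 = minute 220 achieves that.
Trimming has several dependents: the bindery step (must start by minute 190); boxing (must start by minute 220). The earliest of those limits is minute 190, so trimming must start by 190 − 55 = minute 135.
So trimming can start as early as minute 75 and as late as minute 135, giving 135 − 75 = 60 minutes of slack.

60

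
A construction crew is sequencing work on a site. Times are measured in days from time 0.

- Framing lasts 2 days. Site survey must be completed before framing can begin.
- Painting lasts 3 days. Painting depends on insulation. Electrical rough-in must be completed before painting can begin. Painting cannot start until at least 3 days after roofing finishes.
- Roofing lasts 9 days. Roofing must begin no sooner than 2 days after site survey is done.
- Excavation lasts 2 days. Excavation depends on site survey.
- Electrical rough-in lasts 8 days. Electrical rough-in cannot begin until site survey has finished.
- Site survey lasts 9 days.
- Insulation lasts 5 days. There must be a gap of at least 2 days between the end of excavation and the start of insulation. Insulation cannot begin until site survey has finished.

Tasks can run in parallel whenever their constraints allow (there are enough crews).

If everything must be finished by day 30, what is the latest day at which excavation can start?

18

Painting has no dependents, so it just needs to finish by day 30. Starting by 30 − 3 = day 27 achieves that.
Insulation feeds into painting (must start by day 27); so insulation must finish by day 27 and therefore start by day 22.
Excavation must finish before insulation (must start by day 22, minus 2-day gap → day 20). With a 2-day duration, excavation must start by 20 − 2 = day 18.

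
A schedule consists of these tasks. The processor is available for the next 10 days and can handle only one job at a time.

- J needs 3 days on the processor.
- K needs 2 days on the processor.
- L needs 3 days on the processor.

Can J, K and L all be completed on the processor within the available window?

Yes

Running back to back, the jobs need 3 + 2 + 3 = 8 days on the processor.
Since 8 ≤ 10, they fit within the window.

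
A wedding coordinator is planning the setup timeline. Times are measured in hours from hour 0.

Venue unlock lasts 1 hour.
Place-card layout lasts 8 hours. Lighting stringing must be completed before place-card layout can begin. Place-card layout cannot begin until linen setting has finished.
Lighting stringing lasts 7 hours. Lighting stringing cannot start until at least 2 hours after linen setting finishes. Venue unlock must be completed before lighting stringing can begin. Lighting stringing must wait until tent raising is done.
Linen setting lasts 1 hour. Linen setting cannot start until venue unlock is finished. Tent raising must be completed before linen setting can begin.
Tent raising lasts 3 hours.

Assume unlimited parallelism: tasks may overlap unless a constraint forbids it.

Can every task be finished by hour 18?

Tent raising can start immediately at hour 0; it finishes at hour 3.
Venue unlock has no prerequisites, so it starts at hour 0 and finishes at hour 1.
For linen setting: venue unlock (finishes hour 1); tent raising (finishes hour 3). Taking the maximum gives a start of hour 3, and it finishes at 3 + 1 = hour 4.
Lighting stringing has to wait for linen setting (finishes hour 4, plus 2-hour gap → hour 6); venue unlock (finishes hour 1); tent raising (finishes hour 3). The latest of these is hour 6, so lighting stringing runs hour 6 to 6 + 7 = hour 13.
Place-card layout cannot start until lighting stringing (finishes hour 13); linen setting (finishes hour 4). The controlling bound is hour 13, so place-card layout finishes at 13 + 8 = hour 21.
The earliest everything can be done is hour 21, which is after the deadline of 18, so it is not possible.

No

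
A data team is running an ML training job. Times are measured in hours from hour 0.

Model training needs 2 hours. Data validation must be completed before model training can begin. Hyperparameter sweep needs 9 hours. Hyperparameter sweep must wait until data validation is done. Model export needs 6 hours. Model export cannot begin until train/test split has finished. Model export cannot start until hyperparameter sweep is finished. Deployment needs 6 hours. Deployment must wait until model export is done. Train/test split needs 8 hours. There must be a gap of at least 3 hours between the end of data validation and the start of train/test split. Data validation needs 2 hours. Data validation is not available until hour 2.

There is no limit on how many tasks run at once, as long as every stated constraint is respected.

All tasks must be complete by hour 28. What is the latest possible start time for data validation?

Deployment must finish by hour 28; it takes 6 hours, so it must start by 28 − 6 = hour 22.
Model export has to be done before deployment (must start by hour 22). That means finishing by hour 22, i.e. starting by 22 − 6 = hour 16.
Since model export (must start by hour 16) depends on it, train/test split must finish by hour 16. Backing off its 8-hour duration gives a latest start of hour 8.
Since model export (must start by hour 16) depends on it, hyperparameter sweep must finish by hour 16. Backing off its 9-hour duration gives a latest start of hour 7.
Nothing follows model training; the deadline of hour 28 is its only limit. It must start by 28 − 2 = hour 26.
For data validation: train/test split (must start by hour 8, minus 3-hour gap → hour 5); hyperparameter sweep (must start by hour 7); model training (must start by hour 26). The most restrictive is hour 5; with a 2-hour duration, data validation must start by hour 3.

3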